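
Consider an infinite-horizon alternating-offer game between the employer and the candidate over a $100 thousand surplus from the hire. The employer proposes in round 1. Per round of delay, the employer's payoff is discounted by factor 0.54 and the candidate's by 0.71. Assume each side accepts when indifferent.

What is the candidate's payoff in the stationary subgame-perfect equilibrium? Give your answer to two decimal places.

52.97

When the employer proposes, the candidate accepts any offer worth at least 0.71 times what the candidate would get by proposing next round; and vice versa.
This gives x = 100 − 0.71y and y = 100 − 0.54x, where x and y are each side's share when it proposes.
Hence (1 − 0.71·0.54)x = 100(1 − 0.71), i.e. 0.6166·x = 29.
x ≈ 47.0321; the candidate's share is 100 − x ≈ 52.9679.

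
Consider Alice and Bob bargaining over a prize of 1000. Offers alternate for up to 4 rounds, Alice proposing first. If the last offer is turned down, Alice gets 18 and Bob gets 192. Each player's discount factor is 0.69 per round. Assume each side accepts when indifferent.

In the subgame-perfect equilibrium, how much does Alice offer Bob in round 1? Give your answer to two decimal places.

536.50

Round 4 (Bob proposes): Alice gets 18 if talks fail, so Bob offers 18 and keeps 982.
Round 3 (Alice proposes): Bob can get 982 next round, worth 0.69 × 982 = 677.58 now, so Alice offers 677.58, keeping 322.42.
Round 2 (Bob proposes): Alice can get 322.42 next round, worth 0.69 × 322.42 = 222.4698 now, so Bob offers 222.4698, keeping 777.5302.
Round 1 (Alice proposes): Bob can get 777.5302 next round, worth 0.69 × 777.5302 = 536.495838 now, so Alice offers 536.495838, keeping 463.504162.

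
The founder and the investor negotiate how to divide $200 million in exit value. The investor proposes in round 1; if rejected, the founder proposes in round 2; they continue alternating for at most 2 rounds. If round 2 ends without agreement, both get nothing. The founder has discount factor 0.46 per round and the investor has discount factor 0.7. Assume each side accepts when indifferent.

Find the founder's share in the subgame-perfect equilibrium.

92

Round 2 (the founder proposes): rejection yields 0 for the investor; the founder offers 0 and keeps 200.
Round 1 (the investor proposes): the founder can get 200 next round, worth 0.46 × 200 = 92 now, so the investor offers 92, keeping 108.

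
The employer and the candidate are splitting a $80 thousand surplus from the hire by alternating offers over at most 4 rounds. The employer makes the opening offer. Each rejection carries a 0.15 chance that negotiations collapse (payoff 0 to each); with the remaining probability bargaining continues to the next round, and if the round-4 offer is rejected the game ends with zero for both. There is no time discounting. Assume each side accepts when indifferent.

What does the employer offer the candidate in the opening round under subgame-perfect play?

Round 4 (the candidate proposes): rejection yields 0 for the employer; the candidate offers 0 and keeps 80.
Round 3 (the employer proposes): rejecting gives the candidate an expected 0.85 × 80 = 68, so the employer offers 68, keeping 12.
Round 2 (the candidate proposes): rejecting gives the employer an expected 0.85 × 12 = 10.2; the candidate offers that and keeps 69.8.
Round 1 (the employer proposes): rejecting gives the candidate an expected 0.85 × 69.8 = 59.33. The employer offers 59.33 and keeps 80 − 59.33 = 20.67.

59.33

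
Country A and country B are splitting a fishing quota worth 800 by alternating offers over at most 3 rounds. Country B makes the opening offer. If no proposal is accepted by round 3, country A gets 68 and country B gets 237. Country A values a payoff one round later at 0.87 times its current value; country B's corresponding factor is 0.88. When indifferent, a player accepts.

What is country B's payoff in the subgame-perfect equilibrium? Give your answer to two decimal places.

664.42

Work backward from the last round.
Round 3 (country B proposes): country A gets 68 if talks fail, so country B offers 68 and keeps 732.
Round 2 (country A proposes): country B can get 732 next round, worth 0.88 × 732 = 644.16 now. Country A offers 644.16 and keeps 800 − 644.16 = 155.84.
Round 1 (country B proposes): country A can get 155.84 next round, worth 0.87 × 155.84 = 135.5808 now; country B offers that and keeps 664.4192.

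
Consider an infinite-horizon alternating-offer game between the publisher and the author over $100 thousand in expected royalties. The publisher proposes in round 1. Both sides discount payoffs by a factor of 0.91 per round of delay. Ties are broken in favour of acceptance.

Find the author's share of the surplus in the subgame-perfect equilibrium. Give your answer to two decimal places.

47.64

In a stationary SPE each proposer offers the other exactly their discounted continuation value.
If the publisher keeps x when proposing and the author keeps y when proposing, then x = 100 − 0.91y and y = 100 − 0.91x.
Solving: x = 100(1 − 0.91) / (1 − 0.91·0.91) = 9 / 0.1719 ≈ 52.3560.
The author gets 100 − 52.3560 ≈ 47.6440.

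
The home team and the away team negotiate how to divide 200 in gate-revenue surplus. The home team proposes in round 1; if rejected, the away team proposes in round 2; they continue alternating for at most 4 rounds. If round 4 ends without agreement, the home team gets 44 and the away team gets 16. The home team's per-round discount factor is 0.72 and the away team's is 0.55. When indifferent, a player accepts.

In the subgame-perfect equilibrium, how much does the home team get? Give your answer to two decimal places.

Round 4 (the away team proposes): the home team gets 44 if talks fail, so the away team offers 44 and keeps 156.
Round 3 (the home team proposes): the away team can get 156 next round, worth 0.55 × 156 = 85.8 now, so the home team offers 85.8, keeping 114.2.
Round 2 (the away team proposes): the home team can get 114.2 next round, worth 0.72 × 114.2 = 82.224 now; the away team offers that and keeps 117.776.
Round 1 (the home team proposes): the away team can get 117.776 next round, worth 0.55 × 117.776 = 64.7768 now. The home team offers 64.7768 and keeps 200 − 64.7768 = 135.2232.

135.22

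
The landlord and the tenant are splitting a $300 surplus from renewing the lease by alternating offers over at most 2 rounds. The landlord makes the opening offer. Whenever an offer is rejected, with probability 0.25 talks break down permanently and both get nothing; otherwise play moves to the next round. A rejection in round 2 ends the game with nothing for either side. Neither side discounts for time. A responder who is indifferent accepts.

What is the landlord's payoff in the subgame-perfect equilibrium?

75

By backward induction:
Round 2 (the tenant proposes): the landlord will accept anything ≥ 0, so the tenant offers 0 and keeps 300.
Round 1 (the landlord proposes): rejecting gives the tenant an expected 0.75 × 300 = 225, so the landlord offers 225, keeping 75.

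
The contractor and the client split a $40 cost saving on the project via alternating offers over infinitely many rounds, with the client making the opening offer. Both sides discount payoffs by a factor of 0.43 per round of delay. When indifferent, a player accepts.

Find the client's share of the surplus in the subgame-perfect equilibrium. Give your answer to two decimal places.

In a stationary SPE each proposer offers the other exactly their discounted continuation value.
If the client keeps x when proposing and the contractor keeps y when proposing, then x = 40 − 0.43y and y = 40 − 0.43x.
Solving: x = 40(1 − 0.43) / (1 − 0.43·0.43) = 22.8 / 0.8151 ≈ 27.9720.
The contractor gets 40 − 27.9720 ≈ 12.0280.

27.97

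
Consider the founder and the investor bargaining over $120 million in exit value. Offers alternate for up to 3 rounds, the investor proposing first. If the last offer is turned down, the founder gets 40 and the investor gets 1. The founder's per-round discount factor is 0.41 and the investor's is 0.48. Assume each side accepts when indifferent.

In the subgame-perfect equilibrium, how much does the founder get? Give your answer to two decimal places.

Round 3 (the investor proposes): the founder gets 40 if talks fail, so the investor offers 40 and keeps 80.
Round 2 (the founder proposes): the investor can get 80 next round, worth 0.48 × 80 = 38.4 now, so the founder offers 38.4, keeping 81.6.
Round 1 (the investor proposes): the founder can get 81.6 next round, worth 0.41 × 81.6 = 33.456 now. The investor offers 33.456 and keeps 120 − 33.456 = 86.544.

33.46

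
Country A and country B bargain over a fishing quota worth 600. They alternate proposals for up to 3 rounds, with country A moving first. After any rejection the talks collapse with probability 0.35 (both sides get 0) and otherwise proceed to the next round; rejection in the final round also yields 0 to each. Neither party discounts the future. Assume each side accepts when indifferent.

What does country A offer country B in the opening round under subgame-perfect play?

By backward induction:
Round 3 (country A proposes): country B will accept anything ≥ 0, so country A offers 0 and keeps 600.
Round 2 (country B proposes): rejecting gives country A an expected 0.65 × 600 = 390. Country B offers 390 and keeps 600 − 390 = 210.
Round 1 (country A proposes): rejecting gives country B an expected 0.65 × 210 = 136.5; country A offers that and keeps 463.5.

136.5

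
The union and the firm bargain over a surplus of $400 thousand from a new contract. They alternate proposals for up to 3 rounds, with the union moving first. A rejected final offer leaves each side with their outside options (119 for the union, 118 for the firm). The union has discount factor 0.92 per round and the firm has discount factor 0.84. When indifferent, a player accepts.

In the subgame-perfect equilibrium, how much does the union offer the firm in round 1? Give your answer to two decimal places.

Round 3 (the union proposes): the firm gets 118 if talks fail, so the union offers 118 and keeps 282.
Round 2 (the firm proposes): the union can get 282 next round, worth 0.92 × 282 = 259.44 now, so the firm offers 259.44, keeping 140.56.
Round 1 (the union proposes): the firm can get 140.56 next round, worth 0.84 × 140.56 = 118.0704 now, so the union offers 118.0704, keeping 281.9296.

118.07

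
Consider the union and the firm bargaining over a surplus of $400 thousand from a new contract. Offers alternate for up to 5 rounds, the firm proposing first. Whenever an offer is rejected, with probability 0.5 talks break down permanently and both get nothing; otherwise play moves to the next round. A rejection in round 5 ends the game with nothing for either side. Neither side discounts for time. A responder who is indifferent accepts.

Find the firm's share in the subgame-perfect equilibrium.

275

By backward induction:
Round 5 (the firm proposes): rejection yields 0 for the union; the firm offers 0 and keeps 400.
Round 4 (the union proposes): rejecting gives the firm an expected 0.5 × 400 = 200; the union offers that and keeps 200.
Round 3 (the firm proposes): rejecting gives the union an expected 0.5 × 200 = 100. The firm offers 100 and keeps 400 − 100 = 300.
Round 2 (the union proposes): rejecting gives the firm an expected 0.5 × 300 = 150. The union offers 150 and keeps 400 − 150 = 250.
Round 1 (the firm proposes): rejecting gives the union an expected 0.5 × 250 = 125; the firm offers that and keeps 275.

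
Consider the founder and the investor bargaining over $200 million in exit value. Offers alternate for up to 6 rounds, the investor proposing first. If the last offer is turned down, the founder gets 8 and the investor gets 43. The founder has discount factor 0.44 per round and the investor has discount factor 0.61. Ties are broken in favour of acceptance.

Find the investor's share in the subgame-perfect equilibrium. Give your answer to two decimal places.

151.49

Round 6 (the founder proposes): the investor gets 43 if talks fail, so the founder offers 43 and keeps 157.
Round 5 (the investor proposes): the founder can get 157 next round, worth 0.44 × 157 = 69.08 now. The investor offers 69.08 and keeps 200 − 69.08 = 130.92.
Round 4 (the founder proposes): the investor can get 130.92 next round, worth 0.61 × 130.92 = 79.8612 now. The founder offers 79.8612 and keeps 200 − 79.8612 = 120.1388.
Round 3 (the investor proposes): the founder can get 120.1388 next round, worth 0.44 × 120.1388 = 52.861072 now, so the investor offers 52.861072, keeping 147.138928.
Round 2 (the founder proposes): the investor can get 147.138928 next round, worth 0.61 × 147.138928 = 89.75474608 now. The founder offers 89.75474608 and keeps 200 − 89.75474608 = 110.24525392.
Round 1 (the investor proposes): the founder can get 110.24525392 next round, worth 0.44 × 110.24525392 = 48.5079117248 now; the investor offers that and keeps 151.4920882752.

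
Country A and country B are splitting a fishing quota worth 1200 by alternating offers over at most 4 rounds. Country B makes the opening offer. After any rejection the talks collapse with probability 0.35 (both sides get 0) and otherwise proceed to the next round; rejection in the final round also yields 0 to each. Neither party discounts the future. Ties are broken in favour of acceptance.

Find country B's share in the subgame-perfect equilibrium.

597.45

Round 4 (country A proposes): rejection yields 0 for country B; country A offers 0 and keeps 1200.
Round 3 (country B proposes): rejecting gives country A an expected 0.65 × 1200 = 780, so country B offers 780, keeping 420.
Round 2 (country A proposes): rejecting gives country B an expected 0.65 × 420 = 273, so country A offers 273, keeping 927.
Round 1 (country B proposes): rejecting gives country A an expected 0.65 × 927 = 602.55, so country B offers 602.55, keeping 597.45.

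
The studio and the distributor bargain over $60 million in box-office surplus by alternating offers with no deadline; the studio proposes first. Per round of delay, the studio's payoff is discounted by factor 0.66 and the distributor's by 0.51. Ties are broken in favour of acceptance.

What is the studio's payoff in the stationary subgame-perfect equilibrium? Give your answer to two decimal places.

Let x be the studio's share when the studio proposes and y be the distributor's share when the distributor proposes.
The distributor accepts iff offered ≥ 0.51·y, so x = 60 − 0.51y. Symmetrically y = 60 − 0.66x.
Substituting: x = 60 − 0.51(60 − 0.66x), giving x(1 − 0.66·0.51) = 60(1 − 0.51).
So x = 60 × 0.49 / 0.6634 ≈ 44.3172, and the distributor receives 60 − x ≈ 15.6828.

44.32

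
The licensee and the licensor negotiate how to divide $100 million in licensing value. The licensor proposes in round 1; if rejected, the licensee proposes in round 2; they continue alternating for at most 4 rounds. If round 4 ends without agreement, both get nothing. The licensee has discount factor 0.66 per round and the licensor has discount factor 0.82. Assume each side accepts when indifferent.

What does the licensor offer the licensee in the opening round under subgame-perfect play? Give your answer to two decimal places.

47.60

Round 4 (the licensee proposes): rejection yields 0 for the licensor; the licensee offers 0 and keeps 100.
Round 3 (the licensor proposes): the licensee can get 100 next round, worth 0.66 × 100 = 66 now; the licensor offers that and keeps 34.
Round 2 (the licensee proposes): the licensor can get 34 next round, worth 0.82 × 34 = 27.88 now; the licensee offers that and keeps 72.12.
Round 1 (the licensor proposes): the licensee can get 72.12 next round, worth 0.66 × 72.12 = 47.5992 now. The licensor offers 47.5992 and keeps 100 − 47.5992 = 52.4008.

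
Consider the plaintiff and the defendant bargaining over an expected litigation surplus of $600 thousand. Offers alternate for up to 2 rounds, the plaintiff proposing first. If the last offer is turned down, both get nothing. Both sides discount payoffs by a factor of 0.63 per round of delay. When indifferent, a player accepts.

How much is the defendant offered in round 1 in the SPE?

378

Round 2 (the defendant proposes): rejection yields 0 for the plaintiff; the defendant offers 0 and keeps 600.
Round 1 (the plaintiff proposes): the defendant can get 600 next round, worth 0.63 × 600 = 378 now; the plaintiff offers that and keeps 222.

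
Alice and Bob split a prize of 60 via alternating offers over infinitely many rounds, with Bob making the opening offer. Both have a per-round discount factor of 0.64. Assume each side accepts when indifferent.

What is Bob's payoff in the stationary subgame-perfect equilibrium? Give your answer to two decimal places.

Let x be Bob's share when Bob proposes and y be Alice's share when Alice proposes.
Alice accepts iff offered ≥ 0.64·y, so x = 60 − 0.64y. Symmetrically y = 60 − 0.64x.
Substituting: x = 60 − 0.64(60 − 0.64x), giving x(1 − 0.64·0.64) = 60(1 − 0.64).
So x = 60 × 0.36 / 0.5904 ≈ 36.5854, and Alice receives 60 − x ≈ 23.4146.

36.59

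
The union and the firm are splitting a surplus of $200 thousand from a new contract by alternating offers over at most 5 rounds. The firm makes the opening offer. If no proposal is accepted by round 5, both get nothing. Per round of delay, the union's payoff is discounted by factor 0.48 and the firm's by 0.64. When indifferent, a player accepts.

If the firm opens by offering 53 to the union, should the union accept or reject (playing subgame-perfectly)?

Round 5 (the firm proposes): rejection yields 0 for the union; the firm offers 0 and keeps 200.
Round 4 (the union proposes): the firm can get 200 next round, worth 0.64 × 200 = 128 now, so the union offers 128, keeping 72.
Round 3 (the firm proposes): the union can get 72 next round, worth 0.48 × 72 = 34.56 now. The firm offers 34.56 and keeps 200 − 34.56 = 165.44.
Round 2 (the union proposes): the firm can get 165.44 next round, worth 0.64 × 165.44 = 105.8816 now, so the union offers 105.8816, keeping 94.1184.
So by rejecting in round 1, the union gets 94.1184 next round, worth 0.48 × 94.1184 = 45.176832 now.
Offer 53 ≥ 45.176832, so the union accepts.

Accept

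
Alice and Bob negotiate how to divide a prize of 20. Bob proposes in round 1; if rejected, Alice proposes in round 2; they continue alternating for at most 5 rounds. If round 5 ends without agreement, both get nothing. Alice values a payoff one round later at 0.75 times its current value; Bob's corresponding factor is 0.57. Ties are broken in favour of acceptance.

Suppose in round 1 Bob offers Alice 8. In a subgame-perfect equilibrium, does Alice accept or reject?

Work out Alice's continuation value if the offer is rejected.
Round 5 (Bob proposes): Alice will accept anything ≥ 0, so Bob offers 0 and keeps 20.
Round 4 (Alice proposes): Bob can get 20 next round, worth 0.57 × 20 = 11.4 now, so Alice offers 11.4, keeping 8.6.
Round 3 (Bob proposes): Alice can get 8.6 next round, worth 0.75 × 8.6 = 6.45 now. Bob offers 6.45 and keeps 20 − 6.45 = 13.55.
Round 2 (Alice proposes): Bob can get 13.55 next round, worth 0.57 × 13.55 = 7.7235 now; Alice offers that and keeps 12.2765.
So by rejecting in round 1, Alice gets 12.2765 next round, worth 0.75 × 12.2765 = 9.207375 now.
Offer 8 < 9.207375, so Alice rejects.

Reject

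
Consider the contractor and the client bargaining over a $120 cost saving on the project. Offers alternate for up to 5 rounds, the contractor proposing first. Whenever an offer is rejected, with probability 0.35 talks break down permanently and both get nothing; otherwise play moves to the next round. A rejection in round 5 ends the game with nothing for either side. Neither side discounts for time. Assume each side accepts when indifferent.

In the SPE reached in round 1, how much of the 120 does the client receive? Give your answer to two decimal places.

Round 5 (the contractor proposes): the client will accept anything ≥ 0, so the contractor offers 0 and keeps 120.
Round 4 (the client proposes): rejecting gives the contractor an expected 0.65 × 120 = 78, so the client offers 78, keeping 42.
Round 3 (the contractor proposes): rejecting gives the client an expected 0.65 × 42 = 27.3; the contractor offers that and keeps 92.7.
Round 2 (the client proposes): rejecting gives the contractor an expected 0.65 × 92.7 = 60.255; the client offers that and keeps 59.745.
Round 1 (the contractor proposes): rejecting gives the client an expected 0.65 × 59.745 = 38.83425, so the contractor offers 38.83425, keeping 81.16575.

38.83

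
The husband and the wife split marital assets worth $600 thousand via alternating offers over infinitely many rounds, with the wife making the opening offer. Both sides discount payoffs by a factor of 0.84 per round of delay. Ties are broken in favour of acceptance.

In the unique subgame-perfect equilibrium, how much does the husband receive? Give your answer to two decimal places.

Let x be the wife's share when the wife proposes and y be the husband's share when the husband proposes.
The husband accepts iff offered ≥ 0.84·y, so x = 600 − 0.84y. Symmetrically y = 600 − 0.84x.
Substituting: x = 600 − 0.84(600 − 0.84x), giving x(1 − 0.84·0.84) = 600(1 − 0.84).
So x = 600 × 0.16 / 0.2944 ≈ 326.0870, and the husband receives 600 − x ≈ 273.9130.

273.91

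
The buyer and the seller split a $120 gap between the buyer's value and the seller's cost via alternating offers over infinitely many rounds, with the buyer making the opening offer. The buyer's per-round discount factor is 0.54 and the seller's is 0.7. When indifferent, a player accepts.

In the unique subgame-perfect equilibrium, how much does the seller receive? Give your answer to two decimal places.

When the buyer proposes, the seller accepts any offer worth at least 0.7 times what the seller would get by proposing next round; and vice versa.
This gives x = 120 − 0.7y and y = 120 − 0.54x, where x and y are each side's share when it proposes.
Hence (1 − 0.7·0.54)x = 120(1 − 0.7), i.e. 0.622·x = 36.
x ≈ 57.8778; the seller's share is 120 − x ≈ 62.1222.

62.12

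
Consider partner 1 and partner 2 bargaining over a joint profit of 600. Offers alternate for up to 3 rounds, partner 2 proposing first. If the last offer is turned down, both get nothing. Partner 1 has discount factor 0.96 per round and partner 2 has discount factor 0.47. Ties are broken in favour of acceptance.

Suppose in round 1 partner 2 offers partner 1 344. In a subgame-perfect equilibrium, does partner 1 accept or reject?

Work out partner 1's continuation value if the offer is rejected.
Round 3 (partner 2 proposes): rejection yields 0 for partner 1; partner 2 offers 0 and keeps 600.
Round 2 (partner 1 proposes): partner 2 can get 600 next round, worth 0.47 × 600 = 282 now, so partner 1 offers 282, keeping 318.
So by rejecting in round 1, partner 1 gets 318 next round, worth 0.96 × 318 = 305.28 now.
Offer 344 ≥ 305.28, so partner 1 accepts.

Accept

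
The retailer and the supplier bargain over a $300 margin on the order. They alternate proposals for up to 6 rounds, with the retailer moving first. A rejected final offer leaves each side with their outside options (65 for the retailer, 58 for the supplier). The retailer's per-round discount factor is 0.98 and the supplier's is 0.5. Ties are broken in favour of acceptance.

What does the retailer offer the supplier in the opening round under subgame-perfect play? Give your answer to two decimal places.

Round 6 (the supplier proposes): the retailer gets 65 if talks fail, so the supplier offers 65 and keeps 235.
Round 5 (the retailer proposes): the supplier can get 235 next round, worth 0.5 × 235 = 117.5 now; the retailer offers that and keeps 182.5.
Round 4 (the supplier proposes): the retailer can get 182.5 next round, worth 0.98 × 182.5 = 178.85 now, so the supplier offers 178.85, keeping 121.15.
Round 3 (the retailer proposes): the supplier can get 121.15 next round, worth 0.5 × 121.15 = 60.575 now; the retailer offers that and keeps 239.425.
Round 2 (the supplier proposes): the retailer can get 239.425 next round, worth 0.98 × 239.425 = 234.6365 now; the supplier offers that and keeps 65.3635.
Round 1 (the retailer proposes): the supplier can get 65.3635 next round, worth 0.5 × 65.3635 = 32.68175 now, so the retailer offers 32.68175, keeping 267.31825.

32.68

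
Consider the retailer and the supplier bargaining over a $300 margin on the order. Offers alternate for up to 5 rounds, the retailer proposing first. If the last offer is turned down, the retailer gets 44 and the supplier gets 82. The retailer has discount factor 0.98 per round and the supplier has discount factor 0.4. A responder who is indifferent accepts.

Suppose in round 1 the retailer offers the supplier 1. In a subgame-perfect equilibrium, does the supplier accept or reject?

Round 5 (the retailer proposes): the supplier gets 82 if talks fail, so the retailer offers 82 and keeps 218.
Round 4 (the supplier proposes): the retailer can get 218 next round, worth 0.98 × 218 = 213.64 now, so the supplier offers 213.64, keeping 86.36.
Round 3 (the retailer proposes): the supplier can get 86.36 next round, worth 0.4 × 86.36 = 34.544 now, so the retailer offers 34.544, keeping 265.456.
Round 2 (the supplier proposes): the retailer can get 265.456 next round, worth 0.98 × 265.456 = 260.14688 now. The supplier offers 260.14688 and keeps 300 − 260.14688 = 39.85312.
So by rejecting in round 1, the supplier gets 39.85312 next round, worth 0.4 × 39.85312 = 15.941248 now.
Offer 1 < 15.941248, so the supplier rejects.

Reject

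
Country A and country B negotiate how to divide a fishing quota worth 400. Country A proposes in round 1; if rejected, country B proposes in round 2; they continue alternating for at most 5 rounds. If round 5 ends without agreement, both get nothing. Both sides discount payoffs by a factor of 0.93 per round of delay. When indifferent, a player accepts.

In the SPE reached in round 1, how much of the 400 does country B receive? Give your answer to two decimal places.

By backward induction:
Round 5 (country A proposes): country B will accept anything ≥ 0, so country A offers 0 and keeps 400.
Round 4 (country B proposes): country A can get 400 next round, worth 0.93 × 400 = 372 now. Country B offers 372 and keeps 400 − 372 = 28.
Round 3 (country A proposes): country B can get 28 next round, worth 0.93 × 28 = 26.04 now, so country A offers 26.04, keeping 373.96.
Round 2 (country B proposes): country A can get 373.96 next round, worth 0.93 × 373.96 = 347.7828 now, so country B offers 347.7828, keeping 52.2172.
Round 1 (country A proposes): country B can get 52.2172 next round, worth 0.93 × 52.2172 = 48.561996 now. Country A offers 48.561996 and keeps 400 − 48.561996 = 351.438004.

48.56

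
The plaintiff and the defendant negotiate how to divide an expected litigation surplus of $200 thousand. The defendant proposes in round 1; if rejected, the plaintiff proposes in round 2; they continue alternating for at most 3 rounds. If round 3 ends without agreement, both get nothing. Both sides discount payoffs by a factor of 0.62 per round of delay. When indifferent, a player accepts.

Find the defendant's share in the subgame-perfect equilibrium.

By backward induction:
Round 3 (the defendant proposes): rejection yields 0 for the plaintiff; the defendant offers 0 and keeps 200.
Round 2 (the plaintiff proposes): the defendant can get 200 next round, worth 0.62 × 200 = 124 now, so the plaintiff offers 124, keeping 76.
Round 1 (the defendant proposes): the plaintiff can get 76 next round, worth 0.62 × 76 = 47.12 now. The defendant offers 47.12 and keeps 200 − 47.12 = 152.88.

152.88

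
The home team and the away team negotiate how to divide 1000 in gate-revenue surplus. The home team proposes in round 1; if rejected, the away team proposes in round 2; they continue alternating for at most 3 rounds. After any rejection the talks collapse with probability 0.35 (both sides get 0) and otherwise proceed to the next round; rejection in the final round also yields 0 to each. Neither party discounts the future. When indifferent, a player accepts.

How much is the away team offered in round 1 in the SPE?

227.5

By backward induction:
Round 3 (the home team proposes): rejection yields 0 for the away team; the home team offers 0 and keeps 1000.
Round 2 (the away team proposes): rejecting gives the home team an expected 0.65 × 1000 = 650, so the away team offers 650, keeping 350.
Round 1 (the home team proposes): rejecting gives the away team an expected 0.65 × 350 = 227.5, so the home team offers 227.5, keeping 772.5.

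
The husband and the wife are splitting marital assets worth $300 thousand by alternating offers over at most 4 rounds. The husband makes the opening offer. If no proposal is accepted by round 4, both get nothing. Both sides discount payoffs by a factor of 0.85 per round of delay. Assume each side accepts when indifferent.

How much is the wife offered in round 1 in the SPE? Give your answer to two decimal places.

222.49

Round 4 (the wife proposes): the husband will accept anything ≥ 0, so the wife offers 0 and keeps 300.
Round 3 (the husband proposes): the wife can get 300 next round, worth 0.85 × 300 = 255 now, so the husband offers 255, keeping 45.
Round 2 (the wife proposes): the husband can get 45 next round, worth 0.85 × 45 = 38.25 now, so the wife offers 38.25, keeping 261.75.
Round 1 (the husband proposes): the wife can get 261.75 next round, worth 0.85 × 261.75 = 222.4875 now. The husband offers 222.4875 and keeps 300 − 222.4875 = 77.5125.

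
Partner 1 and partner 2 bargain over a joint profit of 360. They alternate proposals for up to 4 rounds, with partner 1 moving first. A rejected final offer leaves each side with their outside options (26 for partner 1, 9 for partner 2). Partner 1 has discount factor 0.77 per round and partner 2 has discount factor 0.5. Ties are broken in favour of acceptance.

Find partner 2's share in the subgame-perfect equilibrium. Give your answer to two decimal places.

105.70

Solve by backward induction from round 4.
Round 4 (partner 2 proposes): partner 1 gets 26 if talks fail, so partner 2 offers 26 and keeps 334.
Round 3 (partner 1 proposes): partner 2 can get 334 next round, worth 0.5 × 334 = 167 now. Partner 1 offers 167 and keeps 360 − 167 = 193.
Round 2 (partner 2 proposes): partner 1 can get 193 next round, worth 0.77 × 193 = 148.61 now; partner 2 offers that and keeps 211.39.
Round 1 (partner 1 proposes): partner 2 can get 211.39 next round, worth 0.5 × 211.39 = 105.695 now; partner 1 offers that and keeps 254.305.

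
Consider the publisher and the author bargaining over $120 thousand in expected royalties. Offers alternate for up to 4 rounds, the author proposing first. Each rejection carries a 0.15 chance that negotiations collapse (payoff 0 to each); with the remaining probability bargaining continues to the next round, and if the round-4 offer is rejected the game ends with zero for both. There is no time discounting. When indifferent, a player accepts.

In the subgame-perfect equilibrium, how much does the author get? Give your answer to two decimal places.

31.01

By backward induction:
Round 4 (the publisher proposes): the author will accept anything ≥ 0, so the publisher offers 0 and keeps 120.
Round 3 (the author proposes): rejecting gives the publisher an expected 0.85 × 120 = 102; the author offers that and keeps 18.
Round 2 (the publisher proposes): rejecting gives the author an expected 0.85 × 18 = 15.3, so the publisher offers 15.3, keeping 104.7.
Round 1 (the author proposes): rejecting gives the publisher an expected 0.85 × 104.7 = 88.995; the author offers that and keeps 31.005.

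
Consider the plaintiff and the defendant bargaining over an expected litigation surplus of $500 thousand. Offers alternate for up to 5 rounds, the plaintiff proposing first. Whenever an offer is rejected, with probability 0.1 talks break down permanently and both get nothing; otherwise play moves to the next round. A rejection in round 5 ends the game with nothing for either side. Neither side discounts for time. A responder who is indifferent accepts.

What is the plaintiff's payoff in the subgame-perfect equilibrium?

418.55

Round 5 (the plaintiff proposes): the defendant will accept anything ≥ 0, so the plaintiff offers 0 and keeps 500.
Round 4 (the defendant proposes): rejecting gives the plaintiff an expected 0.9 × 500 = 450; the defendant offers that and keeps 50.
Round 3 (the plaintiff proposes): rejecting gives the defendant an expected 0.9 × 50 = 45, so the plaintiff offers 45, keeping 455.
Round 2 (the defendant proposes): rejecting gives the plaintiff an expected 0.9 × 455 = 409.5. The defendant offers 409.5 and keeps 500 − 409.5 = 90.5.
Round 1 (the plaintiff proposes): rejecting gives the defendant an expected 0.9 × 90.5 = 81.45, so the plaintiff offers 81.45, keeping 418.55.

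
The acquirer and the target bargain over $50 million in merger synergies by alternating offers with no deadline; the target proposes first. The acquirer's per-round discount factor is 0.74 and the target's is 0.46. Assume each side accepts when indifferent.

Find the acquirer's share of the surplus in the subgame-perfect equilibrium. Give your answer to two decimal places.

30.29

In a stationary SPE each proposer offers the other exactly their discounted continuation value.
If the target keeps x when proposing and the acquirer keeps y when proposing, then x = 50 − 0.74y and y = 50 − 0.46x.
Solving: x = 50(1 − 0.74) / (1 − 0.46·0.74) = 13 / 0.6596 ≈ 19.7089.
The acquirer gets 50 − 19.7089 ≈ 30.2911.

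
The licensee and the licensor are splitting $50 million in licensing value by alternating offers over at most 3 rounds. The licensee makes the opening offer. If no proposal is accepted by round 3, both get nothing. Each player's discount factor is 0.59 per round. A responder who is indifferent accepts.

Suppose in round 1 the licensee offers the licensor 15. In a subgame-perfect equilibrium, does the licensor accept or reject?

Work out the licensor's continuation value if the offer is rejected.
Round 3 (the licensee proposes): rejection yields 0 for the licensor; the licensee offers 0 and keeps 50.
Round 2 (the licensor proposes): the licensee can get 50 next round, worth 0.59 × 50 = 29.5 now. The licensor offers 29.5 and keeps 50 − 29.5 = 20.5.
So by rejecting in round 1, the licensor gets 20.5 next round, worth 0.59 × 20.5 = 12.095 now.
Offer 15 ≥ 12.095, so the licensor accepts.

Accept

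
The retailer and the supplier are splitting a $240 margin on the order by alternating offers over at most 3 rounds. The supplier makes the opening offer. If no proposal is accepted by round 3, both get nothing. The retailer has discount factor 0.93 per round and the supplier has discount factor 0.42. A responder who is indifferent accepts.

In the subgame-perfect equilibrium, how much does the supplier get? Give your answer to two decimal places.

110.54

By backward induction:
Round 3 (the supplier proposes): the retailer will accept anything ≥ 0, so the supplier offers 0 and keeps 240.
Round 2 (the retailer proposes): the supplier can get 240 next round, worth 0.42 × 240 = 100.8 now; the retailer offers that and keeps 139.2.
Round 1 (the supplier proposes): the retailer can get 139.2 next round, worth 0.93 × 139.2 = 129.456 now, so the supplier offers 129.456, keeping 110.544.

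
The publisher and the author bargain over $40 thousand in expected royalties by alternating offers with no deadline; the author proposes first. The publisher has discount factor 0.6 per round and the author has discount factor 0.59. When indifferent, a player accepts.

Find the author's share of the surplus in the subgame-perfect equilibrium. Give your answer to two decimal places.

24.77

When the author proposes, the publisher accepts any offer worth at least 0.6 times what the publisher would get by proposing next round; and vice versa.
This gives x = 40 − 0.6y and y = 40 − 0.59x, where x and y are each side's share when it proposes.
Hence (1 − 0.6·0.59)x = 40(1 − 0.6), i.e. 0.646·x = 16.
x ≈ 24.7678; the publisher's share is 40 − x ≈ 15.2322.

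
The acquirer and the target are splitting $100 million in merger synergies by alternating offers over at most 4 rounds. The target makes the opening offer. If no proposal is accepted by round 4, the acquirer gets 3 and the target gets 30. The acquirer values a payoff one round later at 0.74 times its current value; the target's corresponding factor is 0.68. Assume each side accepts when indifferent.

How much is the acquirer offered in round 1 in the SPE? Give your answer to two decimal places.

49.75

Round 4 (the acquirer proposes): the target gets 30 if talks fail, so the acquirer offers 30 and keeps 70.
Round 3 (the target proposes): the acquirer can get 70 next round, worth 0.74 × 70 = 51.8 now, so the target offers 51.8, keeping 48.2.
Round 2 (the acquirer proposes): the target can get 48.2 next round, worth 0.68 × 48.2 = 32.776 now. The acquirer offers 32.776 and keeps 100 − 32.776 = 67.224.
Round 1 (the target proposes): the acquirer can get 67.224 next round, worth 0.74 × 67.224 = 49.74576 now, so the target offers 49.74576, keeping 50.25424.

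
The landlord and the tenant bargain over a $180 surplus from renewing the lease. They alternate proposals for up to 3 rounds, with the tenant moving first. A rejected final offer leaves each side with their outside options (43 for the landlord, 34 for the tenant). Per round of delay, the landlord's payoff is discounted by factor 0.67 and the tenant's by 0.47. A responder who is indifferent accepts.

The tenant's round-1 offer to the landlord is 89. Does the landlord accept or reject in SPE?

Round 3 (the tenant proposes): the landlord gets 43 if talks fail, so the tenant offers 43 and keeps 137.
Round 2 (the landlord proposes): the tenant can get 137 next round, worth 0.47 × 137 = 64.39 now, so the landlord offers 64.39, keeping 115.61.
So by rejecting in round 1, the landlord gets 115.61 next round, worth 0.67 × 115.61 = 77.4587 now.
Offer 89 ≥ 77.4587, so the landlord accepts.

Accept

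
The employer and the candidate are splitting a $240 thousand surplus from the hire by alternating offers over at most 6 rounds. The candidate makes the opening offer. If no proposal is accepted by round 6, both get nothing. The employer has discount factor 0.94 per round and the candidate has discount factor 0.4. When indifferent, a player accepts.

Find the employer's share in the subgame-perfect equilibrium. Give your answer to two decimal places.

218.15

Round 6 (the employer proposes): the candidate will accept anything ≥ 0, so the employer offers 0 and keeps 240.
Round 5 (the candidate proposes): the employer can get 240 next round, worth 0.94 × 240 = 225.6 now. The candidate offers 225.6 and keeps 240 − 225.6 = 14.4.
Round 4 (the employer proposes): the candidate can get 14.4 next round, worth 0.4 × 14.4 = 5.76 now; the employer offers that and keeps 234.24.
Round 3 (the candidate proposes): the employer can get 234.24 next round, worth 0.94 × 234.24 = 220.1856 now. The candidate offers 220.1856 and keeps 240 − 220.1856 = 19.8144.
Round 2 (the employer proposes): the candidate can get 19.8144 next round, worth 0.4 × 19.8144 = 7.92576 now; the employer offers that and keeps 232.07424.
Round 1 (the candidate proposes): the employer can get 232.07424 next round, worth 0.94 × 232.07424 = 218.1497856 now; the candidate offers that and keeps 21.8502144.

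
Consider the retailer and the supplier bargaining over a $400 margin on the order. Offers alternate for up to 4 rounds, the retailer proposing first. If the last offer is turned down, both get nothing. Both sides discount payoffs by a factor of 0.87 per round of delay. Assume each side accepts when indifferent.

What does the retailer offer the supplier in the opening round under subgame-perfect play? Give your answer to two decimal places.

By backward induction:
Round 4 (the supplier proposes): rejection yields 0 for the retailer; the supplier offers 0 and keeps 400.
Round 3 (the retailer proposes): the supplier can get 400 next round, worth 0.87 × 400 = 348 now, so the retailer offers 348, keeping 52.
Round 2 (the supplier proposes): the retailer can get 52 next round, worth 0.87 × 52 = 45.24 now; the supplier offers that and keeps 354.76.
Round 1 (the retailer proposes): the supplier can get 354.76 next round, worth 0.87 × 354.76 = 308.6412 now. The retailer offers 308.6412 and keeps 400 − 308.6412 = 91.3588.

308.64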